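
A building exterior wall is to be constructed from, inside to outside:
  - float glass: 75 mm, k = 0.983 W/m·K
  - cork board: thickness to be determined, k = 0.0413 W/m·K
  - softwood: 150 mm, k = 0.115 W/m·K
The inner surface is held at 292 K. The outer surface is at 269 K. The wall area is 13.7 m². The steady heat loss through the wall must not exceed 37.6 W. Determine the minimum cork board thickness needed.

Using the resistance-network approach (series):
R_float glass = L/(kA) = 0.075/(0.983×13.7) = 0.005569 K/W
R_softwood = L/(kA) = 0.15/(0.115×13.7) = 0.09521 K/W
Sum of the known resistances R_other = 0.1008 K/W
Required total resistance R_tot = ΔT/Q_allow = 23/37.6 = 0.6117 K/W
R_cork board = R_tot − R_other = 0.5109 K/W
L = R·k·A = 0.5109×0.0413×13.7

L ≈ 289 mm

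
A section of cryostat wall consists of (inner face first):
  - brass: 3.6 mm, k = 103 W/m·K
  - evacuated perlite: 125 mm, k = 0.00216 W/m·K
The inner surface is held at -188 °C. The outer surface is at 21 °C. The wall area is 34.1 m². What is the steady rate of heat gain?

Q ≈ 123 W

Series thermal resistances:
R_brass = L/(kA) = 0.0036/(103×34.1) = 1.025×10^-6 K/W
R_evacuated perlite = L/(kA) = 0.125/(0.00216×34.1) = 1.697 K/W
R_total = 1.697 K/W
Q = ΔT / R_total = 209 / 1.697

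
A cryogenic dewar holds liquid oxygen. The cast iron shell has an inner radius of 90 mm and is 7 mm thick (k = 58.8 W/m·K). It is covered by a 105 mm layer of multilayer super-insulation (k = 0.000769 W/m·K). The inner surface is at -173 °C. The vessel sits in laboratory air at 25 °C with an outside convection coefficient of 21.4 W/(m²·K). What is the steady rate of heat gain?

Q ≈ 0.357 W

For a spherical shell R = (1/r₁ − 1/r₂)/(4πk); film R = 1/(h·4πr²). In series:
R_cast iron shell = (1/0.09 − 1/0.097)/(4π×58.8) = 0.001085 K/W
R_multilayer super-insulation = (1/0.097 − 1/0.202)/(4π×0.000769) = 554.5 K/W
R_outer film = 1/(h·4πr_o²) = 1/(21.4×4π×0.202²) = 0.09113 K/W
R_total = 554.6 K/W
Q = ΔT/R_total = 198/554.6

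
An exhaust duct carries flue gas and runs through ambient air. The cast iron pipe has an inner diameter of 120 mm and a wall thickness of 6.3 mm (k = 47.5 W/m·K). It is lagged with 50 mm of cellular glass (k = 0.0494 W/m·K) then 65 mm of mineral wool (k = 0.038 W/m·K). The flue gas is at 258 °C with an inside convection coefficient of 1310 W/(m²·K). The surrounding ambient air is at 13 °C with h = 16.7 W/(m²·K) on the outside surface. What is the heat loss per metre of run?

q′ ≈ 65.8 W/m

Radial resistances (cylindrical: R_cond = ln(r_o/r_i)/(2πkL), R_conv = 1/(h·2πrL)):
R_inner film = 1/(h_i·2πr₁L) = 1/(1310×2π×0.06×1) = 0.002025 K/W
R_cast iron pipe wall = ln(66.3/60)/(2π×47.5×1) = 3.345×10^-4 K/W
R_cellular glass = ln(116.3/66.3)/(2π×0.0494×1) = 1.811 K/W
R_mineral wool = ln(181.3/116.3)/(2π×0.038×1) = 1.86 K/W
R_outer film = 1/(h_o·2πr_oL) = 1/(16.7×2π×0.1813×1) = 0.05257 K/W
R_total = 3.725 K/W
Q = ΔT/R_total = 245/3.725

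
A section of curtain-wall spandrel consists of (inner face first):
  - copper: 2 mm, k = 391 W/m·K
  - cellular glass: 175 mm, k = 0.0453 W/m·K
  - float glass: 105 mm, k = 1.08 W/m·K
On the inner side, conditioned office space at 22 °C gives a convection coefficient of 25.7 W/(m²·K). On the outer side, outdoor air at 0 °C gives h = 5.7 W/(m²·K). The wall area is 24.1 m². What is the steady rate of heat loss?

Model the wall as resistances in series:
R_inner film = 1/(h_i·A) = 1/(25.7×24.1) = 0.001615 K/W
R_copper = L/(kA) = 0.002/(391×24.1) = 2.122×10^-7 K/W
R_cellular glass = L/(kA) = 0.175/(0.0453×24.1) = 0.1603 K/W
R_float glass = L/(kA) = 0.105/(1.08×24.1) = 0.004034 K/W
R_outer film = 1/(h_o·A) = 1/(5.7×24.1) = 0.00728 K/W
R_total = 0.1732 K/W
Q = ΔT / R_total = 22 / 0.1732

Q ≈ 127 W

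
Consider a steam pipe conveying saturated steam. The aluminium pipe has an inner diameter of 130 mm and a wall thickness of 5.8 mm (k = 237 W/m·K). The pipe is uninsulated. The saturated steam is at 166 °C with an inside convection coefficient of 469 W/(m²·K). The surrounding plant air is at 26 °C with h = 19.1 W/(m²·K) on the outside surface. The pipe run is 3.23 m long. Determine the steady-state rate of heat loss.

Q ≈ 3680 W

Treating each annulus and film as a series resistance:
R_inner film = 1/(h_i·2πr₁L) = 1/(469×2π×0.065×3.23) = 0.001616 K/W
R_aluminium pipe wall = ln(70.8/65)/(2π×237×3.23) = 1.777×10^-5 K/W
R_outer film = 1/(h_o·2πr_oL) = 1/(19.1×2π×0.0708×3.23) = 0.03644 K/W
R_total = 0.03807 K/W
Q = ΔT/R_total = 140/0.03807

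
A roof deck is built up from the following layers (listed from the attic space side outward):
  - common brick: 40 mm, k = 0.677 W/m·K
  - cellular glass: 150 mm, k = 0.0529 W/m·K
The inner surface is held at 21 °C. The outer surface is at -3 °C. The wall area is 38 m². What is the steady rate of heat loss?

Q ≈ 315 W

Series thermal resistances:
R_common brick = L/(kA) = 0.04/(0.677×38) = 0.001555 K/W
R_cellular glass = L/(kA) = 0.15/(0.0529×38) = 0.07462 K/W
R_total = 0.07617 K/W
Q = ΔT / R_total = 24 / 0.07617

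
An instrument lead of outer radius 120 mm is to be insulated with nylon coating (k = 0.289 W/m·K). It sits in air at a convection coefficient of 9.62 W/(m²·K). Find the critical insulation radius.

For a cylinder r_cr = k/h = 0.289/9.62
r_cr = 30 mm; since the bare radius (120 mm) is above r_cr, any added insulation will reduce heat loss.

r_cr ≈ 30 mm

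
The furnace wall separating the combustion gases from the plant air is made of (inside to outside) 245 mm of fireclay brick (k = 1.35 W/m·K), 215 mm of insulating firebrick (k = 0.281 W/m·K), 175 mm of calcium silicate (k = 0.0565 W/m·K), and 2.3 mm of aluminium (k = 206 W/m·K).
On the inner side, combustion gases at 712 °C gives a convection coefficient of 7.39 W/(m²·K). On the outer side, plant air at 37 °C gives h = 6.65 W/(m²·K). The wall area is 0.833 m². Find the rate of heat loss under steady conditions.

Q ≈ 130 W

Series thermal resistances:
R_inner film = 1/(h_i·A) = 1/(7.39×0.833) = 0.1624 K/W
R_fireclay brick = L/(kA) = 0.245/(1.35×0.833) = 0.2179 K/W
R_insulating firebrick = L/(kA) = 0.215/(0.281×0.833) = 0.9185 K/W
R_calcium silicate = L/(kA) = 0.175/(0.0565×0.833) = 3.718 K/W
R_aluminium = L/(kA) = 0.0023/(206×0.833) = 1.34×10^-5 K/W
R_outer film = 1/(h_o·A) = 1/(6.65×0.833) = 0.1805 K/W
R_total = 5.198 K/W
Q = ΔT / R_total = 675 / 5.198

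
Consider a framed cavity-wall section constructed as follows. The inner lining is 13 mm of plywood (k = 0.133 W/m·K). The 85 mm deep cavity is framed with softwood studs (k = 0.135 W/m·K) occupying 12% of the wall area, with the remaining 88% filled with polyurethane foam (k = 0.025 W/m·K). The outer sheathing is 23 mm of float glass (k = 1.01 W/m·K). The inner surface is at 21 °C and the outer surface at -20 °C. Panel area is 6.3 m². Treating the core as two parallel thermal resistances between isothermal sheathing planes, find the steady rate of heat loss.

Q ≈ 110 W

Sheathing layers in series; stud and cavity paths in parallel between them.
R_inner = 0.013/(0.133×6.3) = 0.01551 K/W
R_stud  = 0.085/(0.135×0.12×6.3) = 0.8328 K/W
R_cav   = 0.085/(0.025×0.88×6.3) = 0.6133 K/W
1/R_core = 1/R_stud + 1/R_cav → R_core = 0.3532 K/W
R_outer = 0.023/(1.01×6.3) = 0.003615 K/W
R_total = 0.3723 K/W
Q = ΔT/R_total = 41/0.3723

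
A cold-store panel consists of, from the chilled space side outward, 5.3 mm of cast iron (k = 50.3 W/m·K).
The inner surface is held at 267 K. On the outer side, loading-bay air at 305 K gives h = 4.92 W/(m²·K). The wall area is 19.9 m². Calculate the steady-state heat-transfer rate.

Q ≈ 3720 W

Model the wall as resistances in series:
R_cast iron = L/(kA) = 0.0053/(50.3×19.9) = 5.295×10^-6 K/W
R_outer film = 1/(h_o·A) = 1/(4.92×19.9) = 0.01021 K/W
R_total = 0.01022 K/W
Q = ΔT / R_total = 38 / 0.01022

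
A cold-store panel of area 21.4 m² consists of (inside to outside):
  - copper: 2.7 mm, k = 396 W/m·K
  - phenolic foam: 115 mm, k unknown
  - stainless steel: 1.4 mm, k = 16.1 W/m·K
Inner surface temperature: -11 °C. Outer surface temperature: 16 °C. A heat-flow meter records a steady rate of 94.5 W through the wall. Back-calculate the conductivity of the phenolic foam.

Using the resistance-network approach (series):
R_copper = L/(kA) = 0.0027/(396×21.4) = 3.186×10^-7 K/W
R_stainless steel = L/(kA) = 0.0014/(16.1×21.4) = 4.063×10^-6 K/W
Sum of known resistances R_other = 4.382×10^-6 K/W
Total R = ΔT/Q = 27/94.5 = 0.2857 K/W
R_phenolic foam = R_total − R_other = 0.2857 K/W
k = L/(R·A) = 0.115/(0.2857×21.4)

k ≈ 0.0188 W/(m·K)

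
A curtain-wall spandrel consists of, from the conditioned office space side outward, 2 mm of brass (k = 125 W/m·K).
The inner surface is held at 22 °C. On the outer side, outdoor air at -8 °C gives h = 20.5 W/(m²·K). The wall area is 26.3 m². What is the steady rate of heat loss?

Model the wall as resistances in series:
R_brass = L/(kA) = 0.002/(125×26.3) = 6.084×10^-7 K/W
R_outer film = 1/(h_o·A) = 1/(20.5×26.3) = 0.001855 K/W
R_total = 0.001855 K/W
Q = ΔT / R_total = 30 / 0.001855

Q ≈ 16200 W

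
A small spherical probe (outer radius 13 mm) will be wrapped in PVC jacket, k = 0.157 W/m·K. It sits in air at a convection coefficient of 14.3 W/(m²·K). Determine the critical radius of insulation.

r_cr ≈ 22 mm

For a sphere r_cr = 2k/h = 2×0.157/14.3
r_cr = 22 mm; since the bare radius (13 mm) is below r_cr, adding a thin layer of insulation will *increase* heat loss.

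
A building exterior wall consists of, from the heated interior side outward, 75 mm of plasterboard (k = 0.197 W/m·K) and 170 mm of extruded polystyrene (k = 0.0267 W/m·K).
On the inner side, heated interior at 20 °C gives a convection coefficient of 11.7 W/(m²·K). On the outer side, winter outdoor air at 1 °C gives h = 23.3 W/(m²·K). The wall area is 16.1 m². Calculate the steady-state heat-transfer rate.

Q ≈ 44.5 W

Model the wall as resistances in series:
R_inner film = 1/(h_i·A) = 1/(11.7×16.1) = 0.005309 K/W
R_plasterboard = L/(kA) = 0.075/(0.197×16.1) = 0.02365 K/W
R_extruded polystyrene = L/(kA) = 0.17/(0.0267×16.1) = 0.3955 K/W
R_outer film = 1/(h_o·A) = 1/(23.3×16.1) = 0.002666 K/W
R_total = 0.4271 K/W
Q = ΔT / R_total = 19 / 0.4271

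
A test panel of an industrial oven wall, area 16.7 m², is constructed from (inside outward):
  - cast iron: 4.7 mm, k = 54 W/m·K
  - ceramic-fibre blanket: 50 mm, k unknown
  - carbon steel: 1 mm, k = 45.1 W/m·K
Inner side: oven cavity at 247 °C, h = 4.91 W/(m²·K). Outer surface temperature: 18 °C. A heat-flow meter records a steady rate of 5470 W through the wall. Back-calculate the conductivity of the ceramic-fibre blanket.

k ≈ 0.101 W/(m·K)

Treating each layer as a thermal resistance in series:
R_inner film = 1/(h_i·A) = 1/(4.91×16.7) = 0.0122 K/W
R_cast iron = L/(kA) = 0.0047/(54×16.7) = 5.212×10^-6 K/W
R_carbon steel = L/(kA) = 0.001/(45.1×16.7) = 1.328×10^-6 K/W
Sum of known resistances R_other = 0.0122 K/W
Total R = ΔT/Q = 229/5470 = 0.04186 K/W
R_ceramic-fibre blanket = R_total − R_other = 0.02966 K/W
k = L/(R·A) = 0.05/(0.02966×16.7)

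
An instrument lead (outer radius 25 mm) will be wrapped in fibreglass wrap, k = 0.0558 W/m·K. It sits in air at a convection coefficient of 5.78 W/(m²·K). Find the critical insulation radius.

r_cr ≈ 9.65 mm

For a cylinder r_cr = k/h = 0.0558/5.78
r_cr = 9.65 mm; since the bare radius (25 mm) is above r_cr, any added insulation will reduce heat loss.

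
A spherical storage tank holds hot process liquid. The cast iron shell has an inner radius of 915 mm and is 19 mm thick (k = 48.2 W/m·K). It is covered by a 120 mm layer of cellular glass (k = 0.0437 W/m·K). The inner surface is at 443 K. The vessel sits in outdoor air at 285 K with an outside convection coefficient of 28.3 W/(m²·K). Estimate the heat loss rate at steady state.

For a spherical shell R = (1/r₁ − 1/r₂)/(4πk); film R = 1/(h·4πr²). In series:
R_cast iron shell = (1/0.915 − 1/0.934)/(4π×48.2) = 3.671×10^-5 K/W
R_cellular glass = (1/0.934 − 1/1.054)/(4π×0.0437) = 0.222 K/W
R_outer film = 1/(h·4πr_o²) = 1/(28.3×4π×1.054²) = 0.002531 K/W
R_total = 0.2245 K/W
Q = ΔT/R_total = 158/0.2245

Q ≈ 704 W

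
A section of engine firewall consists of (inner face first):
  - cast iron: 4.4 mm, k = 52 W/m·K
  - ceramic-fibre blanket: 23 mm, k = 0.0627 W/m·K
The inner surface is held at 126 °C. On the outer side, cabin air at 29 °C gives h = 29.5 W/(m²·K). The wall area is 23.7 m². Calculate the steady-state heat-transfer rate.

Q ≈ 5740 W

Thermal resistances in series:
R_cast iron = L/(kA) = 0.0044/(52×23.7) = 3.57×10^-6 K/W
R_ceramic-fibre blanket = L/(kA) = 0.023/(0.0627×23.7) = 0.01548 K/W
R_outer film = 1/(h_o·A) = 1/(29.5×23.7) = 0.00143 K/W
R_total = 0.01691 K/W
Q = ΔT / R_total = 97 / 0.01691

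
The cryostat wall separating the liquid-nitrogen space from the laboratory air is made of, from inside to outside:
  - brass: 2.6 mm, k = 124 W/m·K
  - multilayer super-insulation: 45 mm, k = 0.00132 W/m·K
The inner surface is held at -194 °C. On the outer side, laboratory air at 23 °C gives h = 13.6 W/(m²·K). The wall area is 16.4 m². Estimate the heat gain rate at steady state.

Series thermal resistances:
R_brass = L/(kA) = 0.0026/(124×16.4) = 1.279×10^-6 K/W
R_multilayer super-insulation = L/(kA) = 0.045/(0.00132×16.4) = 2.079 K/W
R_outer film = 1/(h_o·A) = 1/(13.6×16.4) = 0.004484 K/W
R_total = 2.083 K/W
Q = ΔT / R_total = 217 / 2.083

Q ≈ 104 W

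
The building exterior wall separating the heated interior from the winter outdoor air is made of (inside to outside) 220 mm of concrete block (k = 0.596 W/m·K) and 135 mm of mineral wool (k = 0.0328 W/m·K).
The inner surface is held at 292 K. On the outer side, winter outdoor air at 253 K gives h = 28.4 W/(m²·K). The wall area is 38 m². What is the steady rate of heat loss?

Series thermal resistances:
R_concrete block = L/(kA) = 0.22/(0.596×38) = 0.009714 K/W
R_mineral wool = L/(kA) = 0.135/(0.0328×38) = 0.1083 K/W
R_outer film = 1/(h_o·A) = 1/(28.4×38) = 9.266×10^-4 K/W
R_total = 0.119 K/W
Q = ΔT / R_total = 39 / 0.119

Q ≈ 328 W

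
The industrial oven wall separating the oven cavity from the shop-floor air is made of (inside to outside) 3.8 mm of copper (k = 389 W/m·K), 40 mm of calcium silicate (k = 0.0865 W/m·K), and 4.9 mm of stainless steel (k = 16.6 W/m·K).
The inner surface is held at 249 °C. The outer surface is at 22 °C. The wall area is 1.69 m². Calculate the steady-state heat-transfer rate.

Using the resistance-network approach (series):
R_copper = L/(kA) = 0.0038/(389×1.69) = 5.78×10^-6 K/W
R_calcium silicate = L/(kA) = 0.04/(0.0865×1.69) = 0.2736 K/W
R_stainless steel = L/(kA) = 0.0049/(16.6×1.69) = 1.747×10^-4 K/W
R_total = 0.2738 K/W
Q = ΔT / R_total = 227 / 0.2738

Q ≈ 829 W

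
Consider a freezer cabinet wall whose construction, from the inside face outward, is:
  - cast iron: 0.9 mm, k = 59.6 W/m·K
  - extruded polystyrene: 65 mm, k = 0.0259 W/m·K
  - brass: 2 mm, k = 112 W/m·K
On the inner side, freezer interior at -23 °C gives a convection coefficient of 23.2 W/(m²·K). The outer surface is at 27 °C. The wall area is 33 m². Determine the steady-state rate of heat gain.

Model the wall as resistances in series:
R_inner film = 1/(h_i·A) = 1/(23.2×33) = 0.001306 K/W
R_cast iron = L/(kA) = 0.0009/(59.6×33) = 4.576×10^-7 K/W
R_extruded polystyrene = L/(kA) = 0.065/(0.0259×33) = 0.07605 K/W
R_brass = L/(kA) = 0.002/(112×33) = 5.411×10^-7 K/W
R_total = 0.07736 K/W
Q = ΔT / R_total = 50 / 0.07736

Q ≈ 646 W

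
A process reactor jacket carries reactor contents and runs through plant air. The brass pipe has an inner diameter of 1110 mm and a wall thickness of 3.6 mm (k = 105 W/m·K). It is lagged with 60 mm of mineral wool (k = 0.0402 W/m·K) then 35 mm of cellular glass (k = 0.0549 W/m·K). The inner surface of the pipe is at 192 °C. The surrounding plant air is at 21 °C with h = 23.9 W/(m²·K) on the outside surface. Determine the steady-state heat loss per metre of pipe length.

q′ ≈ 298 W/m

Per-layer cylindrical resistances, series-summed:
R_brass pipe wall = ln(558.6/555)/(2π×105×1) = 9.8×10^-6 K/W
R_mineral wool = ln(618.6/558.6)/(2π×0.0402×1) = 0.4039 K/W
R_cellular glass = ln(653.6/618.6)/(2π×0.0549×1) = 0.1596 K/W
R_outer film = 1/(h_o·2πr_oL) = 1/(23.9×2π×0.6536×1) = 0.01019 K/W
R_total = 0.5737 K/W
Q = ΔT/R_total = 171/0.5737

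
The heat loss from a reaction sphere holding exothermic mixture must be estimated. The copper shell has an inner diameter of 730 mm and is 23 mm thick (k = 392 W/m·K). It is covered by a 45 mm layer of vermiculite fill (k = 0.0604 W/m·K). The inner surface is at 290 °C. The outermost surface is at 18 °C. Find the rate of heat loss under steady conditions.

Each spherical layer contributes R = (1/r_i − 1/r_o)/(4πk):
R_copper shell = (1/0.365 − 1/0.388)/(4π×392) = 3.297×10^-5 K/W
R_vermiculite fill = (1/0.388 − 1/0.433)/(4π×0.0604) = 0.3529 K/W
R_total = 0.3529 K/W
Q = ΔT/R_total = 272/0.3529

Q ≈ 771 W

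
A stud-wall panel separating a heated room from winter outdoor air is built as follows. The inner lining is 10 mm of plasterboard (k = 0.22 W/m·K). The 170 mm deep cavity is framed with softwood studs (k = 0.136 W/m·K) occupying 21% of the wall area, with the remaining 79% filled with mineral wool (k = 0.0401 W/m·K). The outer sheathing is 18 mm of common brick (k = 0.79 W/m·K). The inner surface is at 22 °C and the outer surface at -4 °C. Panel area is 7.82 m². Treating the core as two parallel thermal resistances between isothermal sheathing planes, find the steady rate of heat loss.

Q ≈ 70.3 W

Sheathing layers in series; stud and cavity paths in parallel between them.
R_inner = 0.01/(0.22×7.82) = 0.005813 K/W
R_stud  = 0.17/(0.136×0.21×7.82) = 0.7612 K/W
R_cav   = 0.17/(0.0401×0.79×7.82) = 0.6862 K/W
1/R_core = 1/R_stud + 1/R_cav → R_core = 0.3609 K/W
R_outer = 0.018/(0.79×7.82) = 0.002914 K/W
R_total = 0.3696 K/W
Q = ΔT/R_total = 26/0.3696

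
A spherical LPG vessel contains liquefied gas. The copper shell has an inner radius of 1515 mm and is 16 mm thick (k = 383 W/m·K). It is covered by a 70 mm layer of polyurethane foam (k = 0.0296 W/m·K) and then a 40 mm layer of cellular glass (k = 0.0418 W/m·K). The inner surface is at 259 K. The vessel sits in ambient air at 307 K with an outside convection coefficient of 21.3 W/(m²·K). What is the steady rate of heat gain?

Each spherical layer contributes R = (1/r_i − 1/r_o)/(4πk):
R_copper shell = (1/1.515 − 1/1.531)/(4π×383) = 1.433×10^-6 K/W
R_polyurethane foam = (1/1.531 − 1/1.601)/(4π×0.0296) = 0.07678 K/W
R_cellular glass = (1/1.601 − 1/1.641)/(4π×0.0418) = 0.02899 K/W
R_outer film = 1/(h·4πr_o²) = 1/(21.3×4π×1.641²) = 0.001387 K/W
R_total = 0.1072 K/W
Q = ΔT/R_total = 48/0.1072

Q ≈ 448 W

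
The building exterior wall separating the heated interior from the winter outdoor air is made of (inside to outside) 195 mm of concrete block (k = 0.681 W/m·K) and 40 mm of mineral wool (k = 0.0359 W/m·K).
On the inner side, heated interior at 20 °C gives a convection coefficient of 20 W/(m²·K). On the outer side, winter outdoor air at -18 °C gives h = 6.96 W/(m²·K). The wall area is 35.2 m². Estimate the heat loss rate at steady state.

Model the wall as resistances in series:
R_inner film = 1/(h_i·A) = 1/(20×35.2) = 0.00142 K/W
R_concrete block = L/(kA) = 0.195/(0.681×35.2) = 0.008135 K/W
R_mineral wool = L/(kA) = 0.04/(0.0359×35.2) = 0.03165 K/W
R_outer film = 1/(h_o·A) = 1/(6.96×35.2) = 0.004082 K/W
R_total = 0.04529 K/W
Q = ΔT / R_total = 38 / 0.04529

Q ≈ 839 W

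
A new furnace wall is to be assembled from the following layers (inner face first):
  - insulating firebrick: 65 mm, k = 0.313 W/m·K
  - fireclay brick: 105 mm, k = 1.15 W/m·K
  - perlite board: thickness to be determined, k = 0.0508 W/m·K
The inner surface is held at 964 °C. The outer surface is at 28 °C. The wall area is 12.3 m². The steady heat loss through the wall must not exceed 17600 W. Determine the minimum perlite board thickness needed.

L ≈ 18 mm

Treating each layer as a thermal resistance in series:
R_insulating firebrick = L/(kA) = 0.065/(0.313×12.3) = 0.01688 K/W
R_fireclay brick = L/(kA) = 0.105/(1.15×12.3) = 0.007423 K/W
Sum of the known resistances R_other = 0.02431 K/W
Required total resistance R_tot = ΔT/Q_allow = 936/17600 = 0.05318 K/W
R_perlite board = R_tot − R_other = 0.02888 K/W
L = R·k·A = 0.02888×0.0508×12.3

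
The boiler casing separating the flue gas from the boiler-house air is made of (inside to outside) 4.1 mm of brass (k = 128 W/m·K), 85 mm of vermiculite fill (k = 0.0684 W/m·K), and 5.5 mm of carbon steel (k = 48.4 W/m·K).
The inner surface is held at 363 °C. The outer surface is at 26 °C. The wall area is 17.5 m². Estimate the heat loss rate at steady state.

Model the wall as resistances in series:
R_brass = L/(kA) = 0.0041/(128×17.5) = 1.83×10^-6 K/W
R_vermiculite fill = L/(kA) = 0.085/(0.0684×17.5) = 0.07101 K/W
R_carbon steel = L/(kA) = 0.0055/(48.4×17.5) = 6.494×10^-6 K/W
R_total = 0.07102 K/W
Q = ΔT / R_total = 337 / 0.07102

Q ≈ 4750 W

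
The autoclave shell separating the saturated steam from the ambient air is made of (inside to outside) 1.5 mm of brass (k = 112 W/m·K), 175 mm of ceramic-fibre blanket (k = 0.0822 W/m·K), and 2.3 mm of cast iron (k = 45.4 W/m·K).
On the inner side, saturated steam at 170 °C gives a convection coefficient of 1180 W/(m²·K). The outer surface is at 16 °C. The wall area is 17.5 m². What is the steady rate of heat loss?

Series thermal resistances:
R_inner film = 1/(h_i·A) = 1/(1180×17.5) = 4.843×10^-5 K/W
R_brass = L/(kA) = 0.0015/(112×17.5) = 7.653×10^-7 K/W
R_ceramic-fibre blanket = L/(kA) = 0.175/(0.0822×17.5) = 0.1217 K/W
R_cast iron = L/(kA) = 0.0023/(45.4×17.5) = 2.895×10^-6 K/W
R_total = 0.1217 K/W
Q = ΔT / R_total = 154 / 0.1217

Q ≈ 1270 W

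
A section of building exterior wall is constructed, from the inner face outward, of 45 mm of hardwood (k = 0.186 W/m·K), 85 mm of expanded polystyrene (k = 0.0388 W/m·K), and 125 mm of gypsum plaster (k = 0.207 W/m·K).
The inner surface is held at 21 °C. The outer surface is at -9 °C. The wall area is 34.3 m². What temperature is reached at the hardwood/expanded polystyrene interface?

T ≈ 18.6 °C

Treating each layer as a thermal resistance in series:
R_hardwood = L/(kA) = 0.045/(0.186×34.3) = 0.007054 K/W
R_expanded polystyrene = L/(kA) = 0.085/(0.0388×34.3) = 0.06387 K/W
R_gypsum plaster = L/(kA) = 0.125/(0.207×34.3) = 0.01761 K/W
R_total = 0.08853 K/W;  Q = ΔT/R_total = 30/0.08853 = 338.9 W
T_interface = T_inner − Q·ΣR(inner→interface) = 21 − 339×0.007054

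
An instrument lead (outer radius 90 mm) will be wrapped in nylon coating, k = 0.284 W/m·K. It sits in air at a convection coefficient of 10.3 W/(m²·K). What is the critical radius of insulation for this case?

For a cylinder r_cr = k/h = 0.284/10.3
r_cr = 27.6 mm; since the bare radius (90 mm) is above r_cr, any added insulation will reduce heat loss.

r_cr ≈ 27.6 mm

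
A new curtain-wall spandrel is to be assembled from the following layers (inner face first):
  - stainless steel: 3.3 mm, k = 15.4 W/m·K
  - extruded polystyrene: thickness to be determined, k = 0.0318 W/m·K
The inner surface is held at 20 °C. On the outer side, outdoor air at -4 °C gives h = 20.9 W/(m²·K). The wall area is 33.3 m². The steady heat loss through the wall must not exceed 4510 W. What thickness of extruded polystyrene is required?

L ≈ 4.11 mm

Treating each layer as a thermal resistance in series:
R_stainless steel = L/(kA) = 0.0033/(15.4×33.3) = 6.435×10^-6 K/W
R_outer film = 1/(h_o·A) = 1/(20.9×33.3) = 0.001437 K/W
Sum of the known resistances R_other = 0.001443 K/W
Required total resistance R_tot = ΔT/Q_allow = 24/4510 = 0.005322 K/W
R_extruded polystyrene = R_tot − R_other = 0.003878 K/W
L = R·k·A = 0.003878×0.0318×33.3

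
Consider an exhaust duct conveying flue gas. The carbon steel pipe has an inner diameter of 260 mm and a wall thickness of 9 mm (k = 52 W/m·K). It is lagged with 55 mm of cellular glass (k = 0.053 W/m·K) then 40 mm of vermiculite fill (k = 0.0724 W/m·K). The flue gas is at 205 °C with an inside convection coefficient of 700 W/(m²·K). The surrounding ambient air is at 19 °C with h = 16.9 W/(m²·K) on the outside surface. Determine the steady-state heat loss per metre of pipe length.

q′ ≈ 128 W/m

For a radial system each layer contributes R = ln(r_out/r_in)/(2πkL); films add R = 1/(hA).
R_inner film = 1/(h_i·2πr₁L) = 1/(700×2π×0.13×1) = 0.001749 K/W
R_carbon steel pipe wall = ln(139/130)/(2π×52×1) = 2.049×10^-4 K/W
R_cellular glass = ln(194/139)/(2π×0.053×1) = 1.001 K/W
R_vermiculite fill = ln(234/194)/(2π×0.0724×1) = 0.4121 K/W
R_outer film = 1/(h_o·2πr_oL) = 1/(16.9×2π×0.234×1) = 0.04025 K/W
R_total = 1.455 K/W
Q = ΔT/R_total = 186/1.455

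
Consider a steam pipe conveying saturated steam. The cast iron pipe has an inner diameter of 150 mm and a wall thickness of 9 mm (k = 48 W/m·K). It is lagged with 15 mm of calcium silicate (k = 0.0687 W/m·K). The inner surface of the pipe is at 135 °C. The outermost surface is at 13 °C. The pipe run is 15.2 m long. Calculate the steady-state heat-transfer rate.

Per-layer cylindrical resistances, series-summed:
R_cast iron pipe wall = ln(84/75)/(2π×48×15.2) = 2.472×10^-5 K/W
R_calcium silicate = ln(99/84)/(2π×0.0687×15.2) = 0.02504 K/W
R_total = 0.02507 K/W
Q = ΔT/R_total = 122/0.02507

Q ≈ 4870 W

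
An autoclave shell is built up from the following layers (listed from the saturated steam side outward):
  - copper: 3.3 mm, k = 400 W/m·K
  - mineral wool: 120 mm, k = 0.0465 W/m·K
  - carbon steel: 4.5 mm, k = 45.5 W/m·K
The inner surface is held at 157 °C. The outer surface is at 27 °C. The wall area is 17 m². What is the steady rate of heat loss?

Treating each layer as a thermal resistance in series:
R_copper = L/(kA) = 0.0033/(400×17) = 4.853×10^-7 K/W
R_mineral wool = L/(kA) = 0.12/(0.0465×17) = 0.1518 K/W
R_carbon steel = L/(kA) = 0.0045/(45.5×17) = 5.818×10^-6 K/W
R_total = 0.1518 K/W
Q = ΔT / R_total = 130 / 0.1518

Q ≈ 856 W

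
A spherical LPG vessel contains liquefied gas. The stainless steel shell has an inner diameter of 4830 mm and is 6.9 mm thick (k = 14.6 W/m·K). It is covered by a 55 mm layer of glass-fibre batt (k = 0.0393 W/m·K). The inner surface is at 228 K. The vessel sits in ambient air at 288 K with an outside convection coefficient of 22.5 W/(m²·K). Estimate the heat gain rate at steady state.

Q ≈ 3130 W

Spherical conduction: R = (1/r_in − 1/r_out)/(4πk) per layer; series-sum.
R_stainless steel shell = (1/2.415 − 1/2.4219)/(4π×14.6) = 6.43×10^-6 K/W
R_glass-fibre batt = (1/2.4219 − 1/2.4769)/(4π×0.0393) = 0.01857 K/W
R_outer film = 1/(h·4πr_o²) = 1/(22.5×4π×2.4769²) = 5.765×10^-4 K/W
R_total = 0.01915 K/W
Q = ΔT/R_total = 60/0.01915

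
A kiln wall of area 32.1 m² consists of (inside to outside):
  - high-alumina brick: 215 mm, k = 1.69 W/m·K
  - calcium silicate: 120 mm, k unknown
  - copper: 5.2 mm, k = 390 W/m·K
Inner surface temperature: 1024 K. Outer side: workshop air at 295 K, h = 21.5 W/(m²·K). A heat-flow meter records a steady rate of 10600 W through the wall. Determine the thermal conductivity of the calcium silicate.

Model the wall as resistances in series:
R_high-alumina brick = L/(kA) = 0.215/(1.69×32.1) = 0.003963 K/W
R_copper = L/(kA) = 0.0052/(390×32.1) = 4.154×10^-7 K/W
R_outer film = 1/(h_o·A) = 1/(21.5×32.1) = 0.001449 K/W
Sum of known resistances R_other = 0.005413 K/W
Total R = ΔT/Q = 729/10600 = 0.06877 K/W
R_calcium silicate = R_total − R_other = 0.06336 K/W
k = L/(R·A) = 0.12/(0.06336×32.1)

k ≈ 0.059 W/(m·K)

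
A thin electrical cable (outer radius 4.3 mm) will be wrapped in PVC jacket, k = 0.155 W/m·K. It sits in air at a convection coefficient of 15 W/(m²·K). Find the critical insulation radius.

r_cr ≈ 10.3 mm

For a cylinder r_cr = k/h = 0.155/15
r_cr = 10.3 mm; since the bare radius (4.3 mm) is below r_cr, adding a thin layer of insulation will *increase* heat loss.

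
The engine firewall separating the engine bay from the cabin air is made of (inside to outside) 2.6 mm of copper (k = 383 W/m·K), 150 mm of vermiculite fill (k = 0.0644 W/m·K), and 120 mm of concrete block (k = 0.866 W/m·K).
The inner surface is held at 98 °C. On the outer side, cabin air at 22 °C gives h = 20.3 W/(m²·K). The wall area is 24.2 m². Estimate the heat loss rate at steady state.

Q ≈ 731 W

Treating each layer as a thermal resistance in series:
R_copper = L/(kA) = 0.0026/(383×24.2) = 2.805×10^-7 K/W
R_vermiculite fill = L/(kA) = 0.15/(0.0644×24.2) = 0.09625 K/W
R_concrete block = L/(kA) = 0.12/(0.866×24.2) = 0.005726 K/W
R_outer film = 1/(h_o·A) = 1/(20.3×24.2) = 0.002036 K/W
R_total = 0.104 K/W
Q = ΔT / R_total = 76 / 0.104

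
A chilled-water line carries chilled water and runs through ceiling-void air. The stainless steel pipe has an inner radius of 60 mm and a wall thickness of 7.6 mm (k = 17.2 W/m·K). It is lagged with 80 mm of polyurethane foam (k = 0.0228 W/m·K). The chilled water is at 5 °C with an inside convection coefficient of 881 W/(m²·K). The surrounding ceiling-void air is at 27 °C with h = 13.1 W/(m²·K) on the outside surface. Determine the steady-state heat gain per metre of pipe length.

q′ ≈ 3.97 W/m

Treating each annulus and film as a series resistance:
R_inner film = 1/(h_i·2πr₁L) = 1/(881×2π×0.06×1) = 0.003011 K/W
R_stainless steel pipe wall = ln(67.6/60)/(2π×17.2×1) = 0.001104 K/W
R_polyurethane foam = ln(147.6/67.6)/(2π×0.0228×1) = 5.451 K/W
R_outer film = 1/(h_o·2πr_oL) = 1/(13.1×2π×0.1476×1) = 0.08231 K/W
R_total = 5.537 K/W
Q = ΔT/R_total = 22/5.537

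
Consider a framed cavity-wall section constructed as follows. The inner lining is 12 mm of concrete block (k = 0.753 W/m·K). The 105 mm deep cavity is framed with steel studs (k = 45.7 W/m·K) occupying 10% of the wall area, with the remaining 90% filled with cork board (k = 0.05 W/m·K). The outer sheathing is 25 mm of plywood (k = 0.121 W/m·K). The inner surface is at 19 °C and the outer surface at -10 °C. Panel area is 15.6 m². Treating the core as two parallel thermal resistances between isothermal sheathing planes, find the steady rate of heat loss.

Q ≈ 1840 W

Sheathing layers in series; stud and cavity paths in parallel between them.
R_inner = 0.012/(0.753×15.6) = 0.001022 K/W
R_stud  = 0.105/(45.7×0.1×15.6) = 0.001473 K/W
R_cav   = 0.105/(0.05×0.9×15.6) = 0.1496 K/W
1/R_core = 1/R_stud + 1/R_cav → R_core = 0.001458 K/W
R_outer = 0.025/(0.121×15.6) = 0.01324 K/W
R_total = 0.01572 K/W
Q = ΔT/R_total = 29/0.01572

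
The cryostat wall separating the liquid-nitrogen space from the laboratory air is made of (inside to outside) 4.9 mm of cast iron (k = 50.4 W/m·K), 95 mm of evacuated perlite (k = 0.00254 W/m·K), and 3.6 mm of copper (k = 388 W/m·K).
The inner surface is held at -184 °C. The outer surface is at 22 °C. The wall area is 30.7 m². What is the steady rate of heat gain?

Model the wall as resistances in series:
R_cast iron = L/(kA) = 0.0049/(50.4×30.7) = 3.167×10^-6 K/W
R_evacuated perlite = L/(kA) = 0.095/(0.00254×30.7) = 1.218 K/W
R_copper = L/(kA) = 0.0036/(388×30.7) = 3.022×10^-7 K/W
R_total = 1.218 K/W
Q = ΔT / R_total = 206 / 1.218

Q ≈ 169 W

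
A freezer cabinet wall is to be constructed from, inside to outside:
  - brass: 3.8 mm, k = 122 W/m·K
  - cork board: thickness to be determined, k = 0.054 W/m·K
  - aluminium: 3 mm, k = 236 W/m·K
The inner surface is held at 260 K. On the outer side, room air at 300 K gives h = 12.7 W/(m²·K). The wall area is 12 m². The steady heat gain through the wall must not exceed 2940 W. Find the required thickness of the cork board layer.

Model the wall as resistances in series:
R_brass = L/(kA) = 0.0038/(122×12) = 2.596×10^-6 K/W
R_aluminium = L/(kA) = 0.003/(236×12) = 1.059×10^-6 K/W
R_outer film = 1/(h_o·A) = 1/(12.7×12) = 0.006562 K/W
Sum of the known resistances R_other = 0.006565 K/W
Required total resistance R_tot = ΔT/Q_allow = 40/2940 = 0.01361 K/W
R_cork board = R_tot − R_other = 0.00704 K/W
L = R·k·A = 0.00704×0.054×12

L ≈ 4.56 mm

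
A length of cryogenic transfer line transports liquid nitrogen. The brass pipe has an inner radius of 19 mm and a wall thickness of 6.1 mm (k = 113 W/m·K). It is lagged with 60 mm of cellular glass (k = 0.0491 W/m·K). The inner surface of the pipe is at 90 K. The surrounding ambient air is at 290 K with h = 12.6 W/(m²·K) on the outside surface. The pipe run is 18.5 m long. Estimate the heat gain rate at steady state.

Treating each annulus and film as a series resistance:
R_brass pipe wall = ln(25.1/19)/(2π×113×18.5) = 2.12×10^-5 K/W
R_cellular glass = ln(85.1/25.1)/(2π×0.0491×18.5) = 0.2139 K/W
R_outer film = 1/(h_o·2πr_oL) = 1/(12.6×2π×0.0851×18.5) = 0.008023 K/W
R_total = 0.222 K/W
Q = ΔT/R_total = 200/0.222

Q ≈ 901 W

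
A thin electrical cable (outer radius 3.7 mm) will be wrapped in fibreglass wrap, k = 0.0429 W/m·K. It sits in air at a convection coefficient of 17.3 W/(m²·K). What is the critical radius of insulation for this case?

For a cylinder r_cr = k/h = 0.0429/17.3
r_cr = 2.48 mm; since the bare radius (3.7 mm) is above r_cr, any added insulation will reduce heat loss.

r_cr ≈ 2.48 mm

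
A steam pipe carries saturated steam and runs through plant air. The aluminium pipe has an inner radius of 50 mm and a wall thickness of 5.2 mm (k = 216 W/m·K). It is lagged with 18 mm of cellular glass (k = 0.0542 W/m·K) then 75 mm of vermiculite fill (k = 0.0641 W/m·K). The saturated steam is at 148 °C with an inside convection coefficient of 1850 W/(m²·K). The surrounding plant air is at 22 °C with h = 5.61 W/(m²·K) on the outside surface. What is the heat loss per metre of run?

For a radial system each layer contributes R = ln(r_out/r_in)/(2πkL); films add R = 1/(hA).
R_inner film = 1/(h_i·2πr₁L) = 1/(1850×2π×0.05×1) = 0.001721 K/W
R_aluminium pipe wall = ln(55.2/50)/(2π×216×1) = 7.29×10^-5 K/W
R_cellular glass = ln(73.2/55.2)/(2π×0.0542×1) = 0.8288 K/W
R_vermiculite fill = ln(148.2/73.2)/(2π×0.0641×1) = 1.751 K/W
R_outer film = 1/(h_o·2πr_oL) = 1/(5.61×2π×0.1482×1) = 0.1914 K/W
R_total = 2.773 K/W
Q = ΔT/R_total = 126/2.773

q′ ≈ 45.4 W/m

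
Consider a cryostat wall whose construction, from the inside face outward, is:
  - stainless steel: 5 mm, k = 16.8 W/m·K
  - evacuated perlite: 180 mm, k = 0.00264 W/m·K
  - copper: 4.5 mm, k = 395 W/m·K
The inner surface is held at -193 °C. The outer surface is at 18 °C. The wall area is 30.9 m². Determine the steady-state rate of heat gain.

Q ≈ 95.6 W

Using the resistance-network approach (series):
R_stainless steel = L/(kA) = 0.005/(16.8×30.9) = 9.632×10^-6 K/W
R_evacuated perlite = L/(kA) = 0.18/(0.00264×30.9) = 2.207 K/W
R_copper = L/(kA) = 0.0045/(395×30.9) = 3.687×10^-7 K/W
R_total = 2.207 K/W
Q = ΔT / R_total = 211 / 2.207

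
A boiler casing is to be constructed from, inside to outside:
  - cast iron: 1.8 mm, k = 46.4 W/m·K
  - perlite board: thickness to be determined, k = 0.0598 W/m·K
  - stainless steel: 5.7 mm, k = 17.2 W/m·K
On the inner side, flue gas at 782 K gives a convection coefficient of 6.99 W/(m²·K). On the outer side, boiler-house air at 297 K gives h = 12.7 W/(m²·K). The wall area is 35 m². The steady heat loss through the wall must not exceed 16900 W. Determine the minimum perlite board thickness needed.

Using the resistance-network approach (series):
R_inner film = 1/(h_i·A) = 1/(6.99×35) = 0.004087 K/W
R_cast iron = L/(kA) = 0.0018/(46.4×35) = 1.108×10^-6 K/W
R_stainless steel = L/(kA) = 0.0057/(17.2×35) = 9.468×10^-6 K/W
R_outer film = 1/(h_o·A) = 1/(12.7×35) = 0.00225 K/W
Sum of the known resistances R_other = 0.006348 K/W
Required total resistance R_tot = ΔT/Q_allow = 485/16900 = 0.0287 K/W
R_perlite board = R_tot − R_other = 0.02235 K/W
L = R·k·A = 0.02235×0.0598×35

L ≈ 46.8 mm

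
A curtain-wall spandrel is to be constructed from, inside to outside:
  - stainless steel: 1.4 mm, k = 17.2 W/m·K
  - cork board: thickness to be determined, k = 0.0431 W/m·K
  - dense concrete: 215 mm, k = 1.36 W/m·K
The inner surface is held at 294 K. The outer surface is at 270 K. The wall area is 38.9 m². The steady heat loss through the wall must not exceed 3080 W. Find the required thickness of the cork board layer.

L ≈ 6.25 mm

Treating each layer as a thermal resistance in series:
R_stainless steel = L/(kA) = 0.0014/(17.2×38.9) = 2.092×10^-6 K/W
R_dense concrete = L/(kA) = 0.215/(1.36×38.9) = 0.004064 K/W
Sum of the known resistances R_other = 0.004066 K/W
Required total resistance R_tot = ΔT/Q_allow = 24/3080 = 0.007792 K/W
R_cork board = R_tot − R_other = 0.003726 K/W
L = R·k·A = 0.003726×0.0431×38.9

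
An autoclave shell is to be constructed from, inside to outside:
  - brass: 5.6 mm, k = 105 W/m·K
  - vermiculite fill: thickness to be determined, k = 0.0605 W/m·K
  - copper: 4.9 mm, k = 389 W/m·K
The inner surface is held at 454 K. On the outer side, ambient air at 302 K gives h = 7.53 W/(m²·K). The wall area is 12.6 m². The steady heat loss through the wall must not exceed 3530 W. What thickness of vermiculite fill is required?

L ≈ 24.8 mm

Series thermal resistances:
R_brass = L/(kA) = 0.0056/(105×12.6) = 4.233×10^-6 K/W
R_copper = L/(kA) = 0.0049/(389×12.6) = 9.997×10^-7 K/W
R_outer film = 1/(h_o·A) = 1/(7.53×12.6) = 0.01054 K/W
Sum of the known resistances R_other = 0.01055 K/W
Required total resistance R_tot = ΔT/Q_allow = 152/3530 = 0.04306 K/W
R_vermiculite fill = R_tot − R_other = 0.03251 K/W
L = R·k·A = 0.03251×0.0605×12.6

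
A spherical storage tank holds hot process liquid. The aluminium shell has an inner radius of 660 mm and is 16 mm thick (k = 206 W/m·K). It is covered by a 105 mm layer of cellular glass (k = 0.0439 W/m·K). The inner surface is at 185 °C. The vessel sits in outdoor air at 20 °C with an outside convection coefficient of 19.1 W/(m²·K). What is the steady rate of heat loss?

Each spherical layer contributes R = (1/r_i − 1/r_o)/(4πk):
R_aluminium shell = (1/0.66 − 1/0.676)/(4π×206) = 1.385×10^-5 K/W
R_cellular glass = (1/0.676 − 1/0.781)/(4π×0.0439) = 0.3605 K/W
R_outer film = 1/(h·4πr_o²) = 1/(19.1×4π×0.781²) = 0.006831 K/W
R_total = 0.3674 K/W
Q = ΔT/R_total = 165/0.3674

Q ≈ 449 W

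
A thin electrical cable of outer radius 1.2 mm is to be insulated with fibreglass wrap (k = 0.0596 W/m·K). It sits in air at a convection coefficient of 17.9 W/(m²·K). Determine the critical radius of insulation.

r_cr ≈ 3.33 mm

For a cylinder r_cr = k/h = 0.0596/17.9
r_cr = 3.33 mm; since the bare radius (1.2 mm) is below r_cr, adding a thin layer of insulation will *increase* heat loss.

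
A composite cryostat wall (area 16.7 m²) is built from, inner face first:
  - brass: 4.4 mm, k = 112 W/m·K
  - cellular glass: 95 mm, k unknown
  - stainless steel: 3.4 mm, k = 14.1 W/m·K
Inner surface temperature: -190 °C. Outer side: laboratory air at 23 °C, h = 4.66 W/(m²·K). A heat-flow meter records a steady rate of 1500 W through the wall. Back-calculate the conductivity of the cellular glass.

k ≈ 0.0441 W/(m·K)

Thermal resistances in series:
R_brass = L/(kA) = 0.0044/(112×16.7) = 2.352×10^-6 K/W
R_stainless steel = L/(kA) = 0.0034/(14.1×16.7) = 1.444×10^-5 K/W
R_outer film = 1/(h_o·A) = 1/(4.66×16.7) = 0.01285 K/W
Sum of known resistances R_other = 0.01287 K/W
Total R = ΔT/Q = 213/1500 = 0.142 K/W
R_cellular glass = R_total − R_other = 0.1291 K/W
k = L/(R·A) = 0.095/(0.1291×16.7)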